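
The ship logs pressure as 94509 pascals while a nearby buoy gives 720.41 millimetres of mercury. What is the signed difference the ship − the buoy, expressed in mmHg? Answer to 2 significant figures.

-12 mmHg

the ship: 94509 Pa = 708.88 mmHg.
Difference: 708.88 − 720.41 = -12 mmHg.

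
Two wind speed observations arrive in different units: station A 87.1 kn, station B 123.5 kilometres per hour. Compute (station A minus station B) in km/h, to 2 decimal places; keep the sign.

37.81 km/h

station A: 87.1 kt = 161.3092 km/h.
Difference: 161.3092 − 123.5000 = 37.81 km/h.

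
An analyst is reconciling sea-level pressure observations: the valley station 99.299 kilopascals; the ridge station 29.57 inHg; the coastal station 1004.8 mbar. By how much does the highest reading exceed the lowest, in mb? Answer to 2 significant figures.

the valley station: 99.299 kPa = 992.99 mb.
the ridge station: 29.57 inHg = 1001.36 mb.
Spread: 1004.80 − 992.99 = 12 mb.

12 mb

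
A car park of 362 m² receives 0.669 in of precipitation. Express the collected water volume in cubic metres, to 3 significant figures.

Depth: 0.669 in × 25.4 = 16.9926 mm.
1 mm over 1 m² is 1 L, so volume = 16.9926 × 362 = 6151.3212 L = 6.15 m³.

6.15 cubic metres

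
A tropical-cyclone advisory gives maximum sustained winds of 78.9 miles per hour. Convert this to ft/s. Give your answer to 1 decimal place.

1 mph = 1.46667 ft/s, so 78.9 × 1.46667 = 115.7 ft/s.

115.7 ft/s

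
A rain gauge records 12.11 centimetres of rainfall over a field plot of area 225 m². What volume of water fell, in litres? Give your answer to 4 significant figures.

Depth: 12.11 cm × 10 = 121.1 mm.
1 mm over 1 m² is 1 L, so volume = 121.1 × 225 = 27247.5 L ≈ 27250 L.

27250 litres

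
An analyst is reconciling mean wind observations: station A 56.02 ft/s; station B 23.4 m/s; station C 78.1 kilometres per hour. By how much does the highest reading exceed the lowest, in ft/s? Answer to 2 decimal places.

20.75 ft/s

station B: 23.4 m/s = 76.7717 ft/s.
station C: 78.1 km/h = 71.1760 ft/s.
Spread: 76.7717 − 56.0200 = 20.75 ft/s.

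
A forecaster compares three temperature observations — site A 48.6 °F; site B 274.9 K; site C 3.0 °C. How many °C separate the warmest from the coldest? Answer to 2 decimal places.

7.47 °C

site A: 48.6 °F = 9.222 °C.
site B: 274.9 K = 1.750 °C.
Spread: 9.222 − 1.750 = 7.472 °C.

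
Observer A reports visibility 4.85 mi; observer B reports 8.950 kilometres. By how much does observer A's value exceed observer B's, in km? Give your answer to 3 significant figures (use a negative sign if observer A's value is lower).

observer A: 4.85 SM = 7.8053 km.
Difference: 7.8053 − 8.9500 = -1.14 km.

-1.14 km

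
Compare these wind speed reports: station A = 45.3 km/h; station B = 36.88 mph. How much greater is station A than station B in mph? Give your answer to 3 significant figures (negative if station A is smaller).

-8.73 mph

station A: 45.3 km/h = 28.1481 mph.
Difference: 28.1481 − 36.8800 = -8.73 mph.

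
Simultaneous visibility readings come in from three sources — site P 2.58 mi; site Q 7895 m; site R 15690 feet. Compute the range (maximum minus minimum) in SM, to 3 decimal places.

site Q: 7895 m = 4.90573 SM.
site R: 15690 ft = 2.97159 SM.
Spread: 4.90573 − 2.58000 = 2.326 SM.

2.326 SM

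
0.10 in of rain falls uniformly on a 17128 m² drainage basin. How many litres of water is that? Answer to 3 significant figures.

43500 litres

Depth: 0.10 in × 25.4 = 2.54 mm.
1 mm over 1 m² is 1 L, so volume = 2.54 × 17128 = 43505.12 L ≈ 43500 L.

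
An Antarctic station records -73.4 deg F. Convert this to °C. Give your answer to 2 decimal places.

°C = (°F − 32) × 5/9 = (-73.4 − 32) / 1.8 = -58.56 °C.

-58.56 °C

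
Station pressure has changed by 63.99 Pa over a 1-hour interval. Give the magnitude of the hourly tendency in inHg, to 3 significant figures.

63.99 Pa / 1 h × 0.0002953 inHg/Pa = 0.0189 inHg/h.

0.0189 inHg per hour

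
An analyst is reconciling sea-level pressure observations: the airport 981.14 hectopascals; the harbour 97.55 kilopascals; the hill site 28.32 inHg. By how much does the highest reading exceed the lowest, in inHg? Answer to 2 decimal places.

0.65 inHg

the airport: 981.14 hPa = 28.9730 inHg.
the harbour: 97.55 kPa = 28.8065 inHg.
Spread: 28.9730 − 28.3200 = 0.65 inHg.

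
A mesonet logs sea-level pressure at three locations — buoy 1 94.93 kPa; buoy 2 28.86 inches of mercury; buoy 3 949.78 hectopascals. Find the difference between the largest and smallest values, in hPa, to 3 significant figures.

28.0 hPa

buoy 1: 94.93 kPa = 949.300 hPa.
buoy 2: 28.86 inHg = 977.312 hPa.
Spread: 977.312 − 949.300 = 28.0 hPa.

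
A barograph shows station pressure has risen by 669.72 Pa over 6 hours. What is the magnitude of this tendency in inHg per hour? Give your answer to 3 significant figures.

0.0330 inHg per hour

669.72 Pa / 6 h × 0.0002953 inHg/Pa = 0.0330 inHg/h.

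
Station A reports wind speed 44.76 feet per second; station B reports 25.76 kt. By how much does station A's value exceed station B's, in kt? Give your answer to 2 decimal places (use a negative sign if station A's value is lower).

0.76 kt

station A: 44.76 ft/s = 26.5196 kt.
Difference: 26.5196 − 25.7600 = 0.76 kt.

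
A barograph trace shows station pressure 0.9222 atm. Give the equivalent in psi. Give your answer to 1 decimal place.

1 atm = 14.6959 psi, so 0.9222 × 14.6959 = 13.6 psi.

13.6 psi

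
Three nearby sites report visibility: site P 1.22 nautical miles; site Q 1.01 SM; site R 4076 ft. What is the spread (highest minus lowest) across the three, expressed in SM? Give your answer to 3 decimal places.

0.632 SM

site P: 1.22 nmi = 1.40395 SM.
site R: 4076 ft = 0.77197 SM.
Spread: 1.40395 − 0.77197 = 0.632 SM.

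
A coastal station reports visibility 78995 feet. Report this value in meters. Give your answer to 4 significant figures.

24080 m

1 ft = 0.3048 m, so 78995 × 0.3048 = 24080 m.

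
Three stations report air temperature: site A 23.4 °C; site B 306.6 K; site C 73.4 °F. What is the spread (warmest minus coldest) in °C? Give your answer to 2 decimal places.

10.45 °C

site B: 306.6 K = 33.450 °C.
site C: 73.4 °F = 23.000 °C.
Spread: 33.450 − 23.000 = 10.450 °C.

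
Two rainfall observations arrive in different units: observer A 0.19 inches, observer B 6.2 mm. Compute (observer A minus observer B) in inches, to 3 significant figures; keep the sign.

-0.0541 in

observer B: 6.2 mm = 0.244094 in.
Difference: 0.190000 − 0.244094 = -0.0541 in.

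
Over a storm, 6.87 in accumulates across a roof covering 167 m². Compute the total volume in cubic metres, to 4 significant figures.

Depth: 6.87 in × 25.4 = 174.498 mm.
1 mm over 1 m² is 1 L, so volume = 174.498 × 167 = 29141.166 L = 29.14 m³.

29.14 cubic metres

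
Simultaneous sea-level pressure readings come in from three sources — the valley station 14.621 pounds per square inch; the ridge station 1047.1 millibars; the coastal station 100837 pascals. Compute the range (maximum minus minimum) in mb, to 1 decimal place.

39.0 mb

the valley station: 14.621 psi = 1008.082 mb.
the coastal station: 100837 Pa = 1008.370 mb.
Spread: 1047.100 − 1008.082 = 39.0 mb.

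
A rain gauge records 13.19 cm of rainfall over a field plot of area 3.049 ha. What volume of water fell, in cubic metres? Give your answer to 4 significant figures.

Depth: 13.19 cm × 10 = 131.9 mm.
Area: 3.049 ha = 30490 m².
1 mm over 1 m² is 1 L, so volume = 131.9 × 30490 = 4021631 L = 4022 m³.

4022 cubic metres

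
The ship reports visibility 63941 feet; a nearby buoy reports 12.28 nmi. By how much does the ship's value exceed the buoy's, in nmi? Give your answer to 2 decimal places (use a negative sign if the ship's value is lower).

the ship: 63941 ft = 10.5233 nmi.
Difference: 10.5233 − 12.2800 = -1.76 nmi.

-1.76 nmi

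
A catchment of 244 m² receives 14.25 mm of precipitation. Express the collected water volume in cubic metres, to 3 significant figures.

1 mm over 1 m² is 1 L, so volume = 14.25 × 244 = 3477 L = 3.48 m³.

3.48 cubic metres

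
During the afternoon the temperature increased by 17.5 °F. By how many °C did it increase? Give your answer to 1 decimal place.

A change of 1 °C equals a change of 1.8 °F: Δ°C = 17.5 × 0.5556 = 9.7 °C.

9.7 °C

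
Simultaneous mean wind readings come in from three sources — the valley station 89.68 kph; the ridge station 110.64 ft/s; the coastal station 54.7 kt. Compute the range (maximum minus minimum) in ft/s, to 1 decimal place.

the valley station: 89.68 km/h = 81.729 ft/s.
the coastal station: 54.7 kt = 92.323 ft/s.
Spread: 110.640 − 81.729 = 28.9 ft/s.

28.9 ft/s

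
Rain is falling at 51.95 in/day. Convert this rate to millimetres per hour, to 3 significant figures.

55.0 mm/hour

51.95 in/day × 25.4 mm/in × 0.0416667 day/hour = 55.0 mm/hour.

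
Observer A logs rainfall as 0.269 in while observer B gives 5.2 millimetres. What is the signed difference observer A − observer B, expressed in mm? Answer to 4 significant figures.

observer A: 0.269 in = 6.83260 mm.
Difference: 6.83260 − 5.20000 = 1.633 mm.

1.633 mm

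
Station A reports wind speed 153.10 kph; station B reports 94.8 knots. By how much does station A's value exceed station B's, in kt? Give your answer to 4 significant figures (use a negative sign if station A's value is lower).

station A: 153.10 km/h = 82.6674 kt.
Difference: 82.6674 − 94.8000 = -12.13 kt.

-12.13 kt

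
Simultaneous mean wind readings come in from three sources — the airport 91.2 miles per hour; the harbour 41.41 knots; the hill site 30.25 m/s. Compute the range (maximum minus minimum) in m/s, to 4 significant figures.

19.47 m/s

the airport: 91.2 mph = 40.7700 m/s.
the harbour: 41.41 kt = 21.3031 m/s.
Spread: 40.7700 − 21.3031 = 19.47 m/s.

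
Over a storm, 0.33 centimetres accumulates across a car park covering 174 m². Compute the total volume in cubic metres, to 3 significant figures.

Depth: 0.33 cm × 10 = 3.3 mm.
1 mm over 1 m² is 1 L, so volume = 3.3 × 174 = 574.2 L = 0.574 m³.

0.574 cubic metres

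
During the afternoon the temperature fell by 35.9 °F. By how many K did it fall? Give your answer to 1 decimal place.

A change of 1 °C equals a change of 1.8 °F: ΔK = 35.9 × 0.5556 = 19.9 K.

19.9 K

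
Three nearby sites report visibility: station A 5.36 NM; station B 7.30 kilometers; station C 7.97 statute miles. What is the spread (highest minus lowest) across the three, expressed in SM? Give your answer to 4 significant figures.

3.434 SM

station A: 5.36 nmi = 6.16818 SM.
station B: 7.30 km = 4.53601 SM.
Spread: 7.97000 − 4.53601 = 3.434 SM.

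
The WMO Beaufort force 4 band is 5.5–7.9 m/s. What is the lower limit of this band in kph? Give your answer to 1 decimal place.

19.8 km/h

5.5–7.9 m/s × 3.6 = 19.8–28.4 km/h.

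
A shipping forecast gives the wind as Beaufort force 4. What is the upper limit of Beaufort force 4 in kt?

Beaufort 4 (moderate breeze) spans 11–16 knots.

16 kt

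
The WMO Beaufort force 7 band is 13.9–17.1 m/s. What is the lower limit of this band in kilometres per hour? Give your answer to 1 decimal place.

13.9–17.1 m/s × 3.6 = 50.0–61.6 km/h.

50.0 km/h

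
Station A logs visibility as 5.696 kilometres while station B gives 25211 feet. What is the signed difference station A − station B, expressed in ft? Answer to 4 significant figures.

-6523 ft

station A: 5.696 km = 18687.66 ft.
Difference: 18687.66 − 25211.00 = -6523 ft.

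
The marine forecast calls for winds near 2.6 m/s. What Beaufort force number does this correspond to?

Beaufort force 2

2.6 m/s lies in the Beaufort 2 band (light breeze, 1.6–3.3 m/s).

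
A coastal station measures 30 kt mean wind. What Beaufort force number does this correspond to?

Beaufort force 7

30 kt lies in the Beaufort 7 band (near gale, 28–33 kt).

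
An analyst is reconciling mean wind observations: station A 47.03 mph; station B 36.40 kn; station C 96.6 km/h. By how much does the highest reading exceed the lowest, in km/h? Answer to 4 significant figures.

29.19 km/h

station A: 47.03 mph = 75.6874 km/h.
station B: 36.40 kt = 67.4128 km/h.
Spread: 96.6000 − 67.4128 = 29.19 km/h.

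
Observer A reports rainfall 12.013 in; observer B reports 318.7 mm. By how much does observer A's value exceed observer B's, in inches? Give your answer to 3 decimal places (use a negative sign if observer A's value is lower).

observer B: 318.7 mm = 12.54724 in.
Difference: 12.01300 − 12.54724 = -0.534 in.

-0.534 in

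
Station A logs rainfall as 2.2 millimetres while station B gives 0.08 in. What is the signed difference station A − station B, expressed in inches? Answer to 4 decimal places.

station A: 2.2 mm = 0.086614 in.
Difference: 0.086614 − 0.080000 = 0.0066 in.

0.0066 in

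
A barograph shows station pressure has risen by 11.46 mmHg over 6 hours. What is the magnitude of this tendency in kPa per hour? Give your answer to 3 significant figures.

0.255 kPa per hour

11.46 mmHg / 6 h × 0.133322 kPa/mmHg = 0.255 kPa/h.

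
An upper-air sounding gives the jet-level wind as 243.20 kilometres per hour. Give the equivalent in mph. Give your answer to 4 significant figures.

1 km/h = 0.621371 mph, so 243.20 × 0.621371 = 151.1 mph.

151.1 mph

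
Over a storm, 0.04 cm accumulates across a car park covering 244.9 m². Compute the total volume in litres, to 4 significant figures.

Depth: 0.04 cm × 10 = 0.4 mm.
1 mm over 1 m² is 1 L, so volume = 0.4 × 244.9 = 97.96 L.

97.96 litres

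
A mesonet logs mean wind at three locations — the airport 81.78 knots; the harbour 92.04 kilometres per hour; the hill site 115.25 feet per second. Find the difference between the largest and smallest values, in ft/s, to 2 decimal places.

54.15 ft/s

the airport: 81.78 kt = 138.0291 ft/s.
the harbour: 92.04 km/h = 83.8801 ft/s.
Spread: 138.0291 − 83.8801 = 54.15 ft/s.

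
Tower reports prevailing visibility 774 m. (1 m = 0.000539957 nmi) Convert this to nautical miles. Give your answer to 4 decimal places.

1 m = 0.000539957 nmi, so 774 × 0.000539957 = 0.4179 nmi.

0.4179 nmi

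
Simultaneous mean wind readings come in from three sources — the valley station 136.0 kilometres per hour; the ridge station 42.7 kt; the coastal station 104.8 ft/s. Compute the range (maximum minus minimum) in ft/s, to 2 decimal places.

the valley station: 136.0 km/h = 123.9428 ft/s.
the ridge station: 42.7 kt = 72.0695 ft/s.
Spread: 123.9428 − 72.0695 = 51.87 ft/s.

51.87 ft/s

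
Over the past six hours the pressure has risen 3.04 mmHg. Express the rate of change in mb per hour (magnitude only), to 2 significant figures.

0.68 mb per hour

3.04 mmHg / 6 h × 1.33322 mb/mmHg = 0.68 mb/h.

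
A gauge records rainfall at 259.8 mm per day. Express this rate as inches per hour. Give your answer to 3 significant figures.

259.8 mm/day × 0.0393701 in/mm × 0.0416667 day/hour = 0.426 in/hour.

0.426 in/hour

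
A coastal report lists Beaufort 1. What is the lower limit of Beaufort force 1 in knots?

1 kt

Beaufort 1 (light air) spans 1–3 knots.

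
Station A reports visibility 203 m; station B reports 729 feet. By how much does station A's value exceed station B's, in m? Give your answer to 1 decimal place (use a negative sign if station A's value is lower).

-19.2 m

station B: 729 ft = 222.199 m.
Difference: 203.000 − 222.199 = -19.2 m.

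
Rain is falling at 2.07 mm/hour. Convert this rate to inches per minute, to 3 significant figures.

2.07 mm/hour × 0.0393701 in/mm × 0.0166667 hour/minute = 0.00136 in/minute.

0.00136 in/minute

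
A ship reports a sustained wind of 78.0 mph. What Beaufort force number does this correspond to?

78.0 mph = 34.9 m/s, which is Beaufort 12 (hurricane force, ≥32.7 m/s).

Beaufort force 12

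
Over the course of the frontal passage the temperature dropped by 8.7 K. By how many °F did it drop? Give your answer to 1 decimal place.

15.7 °F

A change of 1 °C equals a change of 1.8 °F: Δ°F = 8.7 × 1.8 = 15.7 °F.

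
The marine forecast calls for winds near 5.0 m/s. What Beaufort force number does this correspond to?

5.0 m/s lies in the Beaufort 3 band (gentle breeze, 3.4–5.4 m/s).

Beaufort force 3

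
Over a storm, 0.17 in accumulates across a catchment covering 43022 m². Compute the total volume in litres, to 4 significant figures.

Depth: 0.17 in × 25.4 = 4.318 mm.
1 mm over 1 m² is 1 L, so volume = 4.318 × 43022 = 185769 L ≈ 185800 L.

185800 litres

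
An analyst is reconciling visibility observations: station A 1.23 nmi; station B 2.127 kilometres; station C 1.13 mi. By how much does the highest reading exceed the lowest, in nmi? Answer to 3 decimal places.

station B: 2.127 km = 1.14849 nmi.
station C: 1.13 SM = 0.98194 nmi.
Spread: 1.23000 − 0.98194 = 0.248 nmi.

0.248 nmi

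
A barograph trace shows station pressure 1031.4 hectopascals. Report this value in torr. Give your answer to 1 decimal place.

773.6 mmHg

1 hPa = 0.750062 mmHg, so 1031.4 × 0.750062 = 773.6 mmHg.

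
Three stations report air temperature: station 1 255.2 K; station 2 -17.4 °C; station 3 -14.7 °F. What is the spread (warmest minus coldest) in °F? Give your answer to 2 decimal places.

station 1: 255.2 K = -17.950 °C.
station 3: -14.7 °F = -25.944 °C.
Spread: (-17.400) − (-25.944) = 8.544 °C = 15.38 °F.

15.38 °F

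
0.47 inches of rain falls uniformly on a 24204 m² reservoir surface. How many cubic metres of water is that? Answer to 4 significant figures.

Depth: 0.47 in × 25.4 = 11.938 mm.
1 mm over 1 m² is 1 L, so volume = 11.938 × 24204 = 288947.35 L = 288.9 m³.

288.9 cubic metres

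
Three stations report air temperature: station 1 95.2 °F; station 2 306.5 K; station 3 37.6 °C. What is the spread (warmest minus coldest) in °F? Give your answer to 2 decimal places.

7.65 °F

station 1: 95.2 °F = 35.111 °C.
station 2: 306.5 K = 33.350 °C.
Spread: 37.600 − 33.350 = 4.250 °C = 7.65 °F.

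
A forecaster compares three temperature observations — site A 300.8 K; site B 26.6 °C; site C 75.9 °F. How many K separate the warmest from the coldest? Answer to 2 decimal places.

site A: 300.8 K = 27.650 °C.
site C: 75.9 °F = 24.389 °C.
Spread: 27.650 − 24.389 = 3.261 °C.

3.26 K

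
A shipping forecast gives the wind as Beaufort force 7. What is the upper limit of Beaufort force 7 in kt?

33 kt

Beaufort 7 (near gale) spans 28–33 knots.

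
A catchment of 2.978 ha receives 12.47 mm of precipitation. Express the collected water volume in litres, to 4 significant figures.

Area: 2.978 ha = 29780 m².
1 mm over 1 m² is 1 L, so volume = 12.47 × 29780 = 371356.6 L ≈ 371400 L.

371400 litres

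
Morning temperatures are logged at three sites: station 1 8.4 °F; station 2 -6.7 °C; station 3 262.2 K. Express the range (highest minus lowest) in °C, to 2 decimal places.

6.41 °C

station 1: 8.4 °F = -13.111 °C.
station 3: 262.2 K = -10.950 °C.
Spread: (-6.700) − (-13.111) = 6.411 °C.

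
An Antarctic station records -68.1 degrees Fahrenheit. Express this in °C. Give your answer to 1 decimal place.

°C = (°F − 32) × 5/9 = (-68.1 − 32) / 1.8 = -55.6 °C.

-55.6 °C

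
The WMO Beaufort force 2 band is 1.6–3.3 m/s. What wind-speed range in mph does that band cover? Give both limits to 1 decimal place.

1.6–3.3 m/s × 2.237 = 3.6–7.4 mph.

3.6 to 7.4 mph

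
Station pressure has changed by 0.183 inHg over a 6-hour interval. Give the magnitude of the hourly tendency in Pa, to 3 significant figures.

0.183 inHg / 6 h × 3386.39 Pa/inHg = 103 Pa/h.

103 Pa per hour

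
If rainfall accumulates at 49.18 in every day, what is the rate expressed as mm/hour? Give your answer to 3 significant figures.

52.0 mm/hour

49.18 in/day × 25.4 mm/in × 0.0416667 day/hour = 52.0 mm/hour.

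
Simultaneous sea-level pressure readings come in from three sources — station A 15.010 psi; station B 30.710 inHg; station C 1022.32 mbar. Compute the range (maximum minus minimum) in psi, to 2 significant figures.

0.26 psi

station B: 30.710 inHg = 15.0833 psi.
station C: 1022.32 mb = 14.8275 psi.
Spread: 15.0833 − 14.8275 = 0.26 psi.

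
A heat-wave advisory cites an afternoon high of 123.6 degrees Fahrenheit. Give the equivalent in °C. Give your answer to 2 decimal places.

°C = (°F − 32) × 5/9 = (123.6 − 32) / 1.8 = 50.89 °C.

50.89 °C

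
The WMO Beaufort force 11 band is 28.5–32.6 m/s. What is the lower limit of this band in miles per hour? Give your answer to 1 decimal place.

28.5–32.6 m/s × 2.237 = 63.8–72.9 mph.

63.8 mph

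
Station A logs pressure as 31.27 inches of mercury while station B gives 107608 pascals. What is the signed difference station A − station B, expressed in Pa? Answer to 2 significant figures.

station A: 31.27 inHg = 105892.38 Pa.
Difference: 105892.38 − 107608.00 = -1700 Pa.

-1700 Pa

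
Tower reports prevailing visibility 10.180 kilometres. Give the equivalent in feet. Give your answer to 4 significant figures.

1 km = 3280.84 ft, so 10.180 × 3280.84 = 33400 ft.

33400 ft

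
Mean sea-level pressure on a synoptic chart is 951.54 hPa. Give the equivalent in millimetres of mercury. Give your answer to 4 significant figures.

1 hPa = 0.750062 mmHg, so 951.54 × 0.750062 = 713.7 mmHg.

713.7 mmHg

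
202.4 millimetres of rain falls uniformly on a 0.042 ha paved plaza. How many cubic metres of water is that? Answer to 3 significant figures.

Area: 0.042 ha = 420 m².
1 mm over 1 m² is 1 L, so volume = 202.4 × 420 = 85008 L = 85.0 m³.

85.0 cubic metres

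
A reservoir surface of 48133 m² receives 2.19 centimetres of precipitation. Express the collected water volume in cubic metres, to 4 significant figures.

1054 cubic metres

Depth: 2.19 cm × 10 = 21.9 mm.
1 mm over 1 m² is 1 L, so volume = 21.9 × 48133 = 1054112.7 L = 1054 m³.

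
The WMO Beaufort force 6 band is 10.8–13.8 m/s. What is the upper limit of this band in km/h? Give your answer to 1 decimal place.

10.8–13.8 m/s × 3.6 = 38.9–49.7 km/h.

49.7 km/h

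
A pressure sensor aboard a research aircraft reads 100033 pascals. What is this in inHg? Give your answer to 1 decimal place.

29.5 inHg

1 Pa = 0.0002953 inHg, so 100033 × 0.0002953 = 29.5 inHg.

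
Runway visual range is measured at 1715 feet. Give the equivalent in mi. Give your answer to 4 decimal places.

0.3248 SM

1 ft = 0.000189394 SM, so 1715 × 0.000189394 = 0.3248 SM.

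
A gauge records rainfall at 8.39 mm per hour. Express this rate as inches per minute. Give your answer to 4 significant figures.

8.39 mm/hour × 0.0393701 in/mm × 0.0166667 hour/minute = 0.005505 in/minute.

0.005505 in/minute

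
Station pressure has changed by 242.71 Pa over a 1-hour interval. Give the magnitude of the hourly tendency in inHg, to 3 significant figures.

242.71 Pa / 1 h × 0.0002953 inHg/Pa = 0.0717 inHg/h.

0.0717 inHg per hour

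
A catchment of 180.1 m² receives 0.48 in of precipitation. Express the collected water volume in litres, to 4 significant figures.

2196 litres

Depth: 0.48 in × 25.4 = 12.192 mm.
1 mm over 1 m² is 1 L, so volume = 12.192 × 180.1 = 2195.7792 L ≈ 2196 L.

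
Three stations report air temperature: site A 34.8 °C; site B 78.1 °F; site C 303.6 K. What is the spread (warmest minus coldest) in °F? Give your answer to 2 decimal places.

16.54 °F

site B: 78.1 °F = 25.611 °C.
site C: 303.6 K = 30.450 °C.
Spread: 34.800 − 25.611 = 9.189 °C = 16.54 °F.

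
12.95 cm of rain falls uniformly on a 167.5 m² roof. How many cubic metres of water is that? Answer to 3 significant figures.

Depth: 12.95 cm × 10 = 129.5 mm.
1 mm over 1 m² is 1 L, so volume = 129.5 × 167.5 = 21691.25 L = 21.7 m³.

21.7 cubic metres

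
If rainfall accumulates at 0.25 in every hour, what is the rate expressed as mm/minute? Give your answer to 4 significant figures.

0.1058 mm/minute

0.25 in/hour × 25.4 mm/in × 0.0166667 hour/minute = 0.1058 mm/minute.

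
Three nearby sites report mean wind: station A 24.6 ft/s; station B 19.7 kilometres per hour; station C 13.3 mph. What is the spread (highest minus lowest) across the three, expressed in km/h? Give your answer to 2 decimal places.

station A: 24.6 ft/s = 26.9931 km/h.
station C: 13.3 mph = 21.4043 km/h.
Spread: 26.9931 − 19.7000 = 7.29 km/h.

7.29 km/h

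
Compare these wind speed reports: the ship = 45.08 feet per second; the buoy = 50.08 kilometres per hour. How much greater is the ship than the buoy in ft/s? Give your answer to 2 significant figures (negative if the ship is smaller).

the buoy: 50.08 km/h = 45.6401 ft/s.
Difference: 45.0800 − 45.6401 = -0.56 ft/s.

-0.56 ft/s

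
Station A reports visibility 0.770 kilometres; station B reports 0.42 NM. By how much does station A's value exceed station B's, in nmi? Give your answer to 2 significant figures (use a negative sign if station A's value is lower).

station A: 0.770 km = 0.415767 nmi.
Difference: 0.415767 − 0.420000 = -0.0042 nmi.

-0.0042 nmi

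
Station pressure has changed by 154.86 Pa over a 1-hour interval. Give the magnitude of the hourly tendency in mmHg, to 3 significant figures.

154.86 Pa / 1 h × 0.00750062 mmHg/Pa = 1.16 mmHg/h.

1.16 mmHg per hour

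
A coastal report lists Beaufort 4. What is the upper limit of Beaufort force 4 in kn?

Beaufort 4 (moderate breeze) spans 11–16 knots.

16 kt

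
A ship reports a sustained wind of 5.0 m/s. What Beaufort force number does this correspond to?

5.0 m/s lies in the Beaufort 3 band (gentle breeze, 3.4–5.4 m/s).

Beaufort force 3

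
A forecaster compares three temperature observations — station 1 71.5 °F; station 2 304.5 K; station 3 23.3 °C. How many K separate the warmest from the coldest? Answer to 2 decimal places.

9.41 K

station 1: 71.5 °F = 21.944 °C.
station 2: 304.5 K = 31.350 °C.
Spread: 31.350 − 21.944 = 9.406 °C.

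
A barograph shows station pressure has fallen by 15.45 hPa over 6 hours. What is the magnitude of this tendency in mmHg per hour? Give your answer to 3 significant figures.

15.45 hPa / 6 h × 0.750062 mmHg/hPa = 1.93 mmHg/h.

1.93 mmHg per hour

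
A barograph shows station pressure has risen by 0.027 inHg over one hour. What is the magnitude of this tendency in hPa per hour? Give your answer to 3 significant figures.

0.027 inHg / 1 h × 33.8639 hPa/inHg = 0.914 hPa/h.

0.914 hPa per hour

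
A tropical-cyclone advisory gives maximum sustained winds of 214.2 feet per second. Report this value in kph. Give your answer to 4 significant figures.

1 ft/s = 1.09728 km/h, so 214.2 × 1.09728 = 235.0 km/h.

235.0 km/h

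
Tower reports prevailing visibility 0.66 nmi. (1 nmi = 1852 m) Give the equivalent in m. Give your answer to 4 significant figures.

1222 m

1 nmi = 1852 m, so 0.66 × 1852 = 1222 m.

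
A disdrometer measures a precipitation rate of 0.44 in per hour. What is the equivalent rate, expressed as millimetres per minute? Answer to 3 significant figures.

0.186 mm/minute

0.44 in/hour × 25.4 mm/in × 0.0166667 hour/minute = 0.186 mm/minute.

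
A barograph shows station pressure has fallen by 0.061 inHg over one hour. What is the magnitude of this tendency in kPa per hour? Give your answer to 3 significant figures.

0.061 inHg / 1 h × 3.38639 kPa/inHg = 0.207 kPa/h.

0.207 kPa per hour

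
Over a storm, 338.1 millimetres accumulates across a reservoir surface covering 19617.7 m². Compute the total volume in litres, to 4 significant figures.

6633000 litres

1 mm over 1 m² is 1 L, so volume = 338.1 × 19617.7 = 6632744.4 L ≈ 6633000 L.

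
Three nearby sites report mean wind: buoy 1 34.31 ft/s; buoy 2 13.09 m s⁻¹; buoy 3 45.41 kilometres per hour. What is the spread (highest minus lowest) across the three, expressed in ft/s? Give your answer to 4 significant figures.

8.636 ft/s

buoy 2: 13.09 m/s = 42.94619 ft/s.
buoy 3: 45.41 km/h = 41.38415 ft/s.
Spread: 42.94619 − 34.31000 = 8.636 ft/s.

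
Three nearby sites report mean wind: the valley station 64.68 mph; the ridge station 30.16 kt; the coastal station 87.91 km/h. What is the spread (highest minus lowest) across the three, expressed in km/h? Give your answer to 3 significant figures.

48.2 km/h

the valley station: 64.68 mph = 104.092 km/h.
the ridge station: 30.16 kt = 55.856 km/h.
Spread: 104.092 − 55.856 = 48.2 km/h.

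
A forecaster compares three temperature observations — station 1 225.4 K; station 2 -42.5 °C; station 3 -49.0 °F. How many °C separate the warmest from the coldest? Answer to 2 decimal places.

5.25 °C

station 1: 225.4 K = -47.750 °C.
station 3: -49.0 °F = -45.000 °C.
Spread: (-42.500) − (-47.750) = 5.250 °C.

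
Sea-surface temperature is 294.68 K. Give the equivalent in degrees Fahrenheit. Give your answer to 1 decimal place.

70.8 °F

First to °C: 21.53 °C.
Then to °F: 70.8 °F.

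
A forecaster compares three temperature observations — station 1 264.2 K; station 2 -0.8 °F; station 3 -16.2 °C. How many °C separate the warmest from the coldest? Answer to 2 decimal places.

9.27 °C

station 1: 264.2 K = -8.950 °C.
station 2: -0.8 °F = -18.222 °C.
Spread: (-8.950) − (-18.222) = 9.272 °C.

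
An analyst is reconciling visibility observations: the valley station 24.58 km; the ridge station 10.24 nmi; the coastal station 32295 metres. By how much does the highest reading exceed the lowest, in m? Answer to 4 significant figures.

13330 m

the valley station: 24.58 km = 24580.00 m.
the ridge station: 10.24 nmi = 18964.48 m.
Spread: 32295.00 − 18964.48 = 13330 m.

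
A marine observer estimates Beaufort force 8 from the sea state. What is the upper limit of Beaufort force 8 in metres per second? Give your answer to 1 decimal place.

Beaufort 8 (gale) spans 17.2–20.7 m/s.

20.7 m/s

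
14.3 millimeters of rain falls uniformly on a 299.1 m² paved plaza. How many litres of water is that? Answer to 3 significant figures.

1 mm over 1 m² is 1 L, so volume = 14.3 × 299.1 = 4277.13 L ≈ 4280 L.

4280 litres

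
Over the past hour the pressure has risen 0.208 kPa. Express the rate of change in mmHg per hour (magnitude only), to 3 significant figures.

0.208 kPa / 1 h × 7.50062 mmHg/kPa = 1.56 mmHg/h.

1.56 mmHg per hour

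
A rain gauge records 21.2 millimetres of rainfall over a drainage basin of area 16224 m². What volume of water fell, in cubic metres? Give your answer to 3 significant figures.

344 cubic metres

1 mm over 1 m² is 1 L, so volume = 21.2 × 16224 = 343948.8 L = 344 m³.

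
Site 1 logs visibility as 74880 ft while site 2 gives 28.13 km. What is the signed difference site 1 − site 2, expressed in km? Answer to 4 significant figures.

site 1: 74880 ft = 22.82342 km.
Difference: 22.82342 − 28.13000 = -5.307 km.

-5.307 km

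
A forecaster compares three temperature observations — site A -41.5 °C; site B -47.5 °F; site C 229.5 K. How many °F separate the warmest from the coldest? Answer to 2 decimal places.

4.80 °F

site B: -47.5 °F = -44.167 °C.
site C: 229.5 K = -43.650 °C.
Spread: (-41.500) − (-44.167) = 2.667 °C = 4.80 °F.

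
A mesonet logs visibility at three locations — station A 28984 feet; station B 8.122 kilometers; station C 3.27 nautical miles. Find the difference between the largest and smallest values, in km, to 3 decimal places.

station A: 28984 ft = 8.83432 km.
station C: 3.27 nmi = 6.05604 km.
Spread: 8.83432 − 6.05604 = 2.778 km.

2.778 km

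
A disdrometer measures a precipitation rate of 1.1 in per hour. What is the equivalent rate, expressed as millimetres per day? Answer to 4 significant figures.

670.6 mm/day

1.1 in/hour × 25.4 mm/in × 24 hour/day = 670.6 mm/day.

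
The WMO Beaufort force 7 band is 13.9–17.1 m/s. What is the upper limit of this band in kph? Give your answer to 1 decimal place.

61.6 km/h

13.9–17.1 m/s × 3.6 = 50.0–61.6 km/h.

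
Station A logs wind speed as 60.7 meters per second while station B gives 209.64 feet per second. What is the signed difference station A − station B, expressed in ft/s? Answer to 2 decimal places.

station A: 60.7 m/s = 199.1470 ft/s.
Difference: 199.1470 − 209.6400 = -10.49 ft/s.

-10.49 ft/s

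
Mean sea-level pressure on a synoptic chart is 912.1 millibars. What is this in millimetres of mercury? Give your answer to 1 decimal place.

1 mb = 0.750062 mmHg, so 912.1 × 0.750062 = 684.1 mmHg.

684.1 mmHg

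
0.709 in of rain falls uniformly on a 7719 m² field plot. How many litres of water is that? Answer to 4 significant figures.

Depth: 0.709 in × 25.4 = 18.0086 mm.
1 mm over 1 m² is 1 L, so volume = 18.0086 × 7719 = 139008.38 L ≈ 139000 L.

139000 litres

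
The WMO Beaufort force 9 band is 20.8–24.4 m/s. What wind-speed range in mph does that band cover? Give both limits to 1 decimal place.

20.8–24.4 m/s × 2.237 = 46.5–54.6 mph.

46.5 to 54.6 mph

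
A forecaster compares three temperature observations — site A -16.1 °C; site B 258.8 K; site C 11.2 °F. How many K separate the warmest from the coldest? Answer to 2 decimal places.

site B: 258.8 K = -14.350 °C.
site C: 11.2 °F = -11.556 °C.
Spread: (-11.556) − (-16.100) = 4.544 °C.

4.54 K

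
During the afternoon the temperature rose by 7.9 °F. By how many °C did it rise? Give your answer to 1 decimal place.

4.4 °C

For a temperature change the 32° offset cancels: Δ°C = 7.9 × 0.5556 = 4.4 °C.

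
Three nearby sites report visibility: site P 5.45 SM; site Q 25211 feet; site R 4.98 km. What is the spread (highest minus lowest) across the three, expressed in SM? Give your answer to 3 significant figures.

site Q: 25211 ft = 4.7748 SM.
site R: 4.98 km = 3.0944 SM.
Spread: 5.4500 − 3.0944 = 2.36 SM.

2.36 SM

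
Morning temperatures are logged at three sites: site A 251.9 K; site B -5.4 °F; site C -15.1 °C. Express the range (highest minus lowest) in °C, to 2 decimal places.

site A: 251.9 K = -21.250 °C.
site B: -5.4 °F = -20.778 °C.
Spread: (-15.100) − (-21.250) = 6.150 °C.

6.15 °C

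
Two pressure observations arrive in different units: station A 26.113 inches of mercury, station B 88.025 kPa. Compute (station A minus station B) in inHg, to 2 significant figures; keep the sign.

station B: 88.025 kPa = 25.9938 inHg.
Difference: 26.1130 − 25.9938 = 0.12 inHg.

0.12 inHg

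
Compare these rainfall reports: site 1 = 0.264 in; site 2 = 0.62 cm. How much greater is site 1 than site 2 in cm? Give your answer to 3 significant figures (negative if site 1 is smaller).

0.0506 cm

site 1: 0.264 in = 0.670560 cm.
Difference: 0.670560 − 0.620000 = 0.0506 cm.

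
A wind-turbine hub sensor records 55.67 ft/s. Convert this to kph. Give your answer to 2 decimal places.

61.09 km/h

1 ft/s = 1.09728 km/h, so 55.67 × 1.09728 = 61.09 km/h.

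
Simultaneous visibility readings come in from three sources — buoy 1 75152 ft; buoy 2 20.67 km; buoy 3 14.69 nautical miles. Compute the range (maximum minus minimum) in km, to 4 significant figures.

6.536 km

buoy 1: 75152 ft = 22.90633 km.
buoy 3: 14.69 nmi = 27.20588 km.
Spread: 27.20588 − 20.67000 = 6.536 km.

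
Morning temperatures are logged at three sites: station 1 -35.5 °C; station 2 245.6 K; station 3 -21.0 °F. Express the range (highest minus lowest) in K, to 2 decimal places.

station 2: 245.6 K = -27.550 °C.
station 3: -21.0 °F = -29.444 °C.
Spread: (-27.550) − (-35.500) = 7.950 °C.

7.95 K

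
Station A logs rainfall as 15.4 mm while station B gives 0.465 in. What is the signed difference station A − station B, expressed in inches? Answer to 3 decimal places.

station A: 15.4 mm = 0.60630 in.
Difference: 0.60630 − 0.46500 = 0.141 in.

0.141 in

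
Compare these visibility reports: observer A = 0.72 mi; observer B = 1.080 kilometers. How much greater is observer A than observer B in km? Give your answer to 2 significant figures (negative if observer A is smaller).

0.079 km

observer A: 0.72 SM = 1.15873 km.
Difference: 1.15873 − 1.08000 = 0.079 km.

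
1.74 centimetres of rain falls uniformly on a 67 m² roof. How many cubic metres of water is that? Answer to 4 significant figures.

Depth: 1.74 cm × 10 = 17.4 mm.
1 mm over 1 m² is 1 L, so volume = 17.4 × 67 = 1165.8 L = 1.166 m³.

1.166 cubic metres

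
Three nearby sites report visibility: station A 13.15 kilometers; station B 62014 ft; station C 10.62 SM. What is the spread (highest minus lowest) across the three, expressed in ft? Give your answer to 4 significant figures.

18870 ft

station A: 13.15 km = 43143.04 ft.
station C: 10.62 SM = 56073.60 ft.
Spread: 62014.00 − 43143.04 = 18870 ft.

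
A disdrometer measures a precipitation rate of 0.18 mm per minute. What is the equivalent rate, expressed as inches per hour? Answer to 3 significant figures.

0.18 mm/minute × 0.0393701 in/mm × 60 minute/hour = 0.425 in/hour.

0.425 in/hour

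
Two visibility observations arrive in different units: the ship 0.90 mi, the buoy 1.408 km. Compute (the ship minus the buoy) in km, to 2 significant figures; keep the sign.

0.040 km

the ship: 0.90 SM = 1.44841 km.
Difference: 1.44841 − 1.40800 = 0.040 km.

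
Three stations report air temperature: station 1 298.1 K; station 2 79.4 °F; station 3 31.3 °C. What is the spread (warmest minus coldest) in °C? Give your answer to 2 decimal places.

6.35 °C

station 1: 298.1 K = 24.950 °C.
station 2: 79.4 °F = 26.333 °C.
Spread: 31.300 − 24.950 = 6.350 °C.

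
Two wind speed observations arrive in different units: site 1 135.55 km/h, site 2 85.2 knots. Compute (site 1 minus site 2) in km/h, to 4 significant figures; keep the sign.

-22.24 km/h

site 2: 85.2 kt = 157.7904 km/h.
Difference: 135.5500 − 157.7904 = -22.24 km/h.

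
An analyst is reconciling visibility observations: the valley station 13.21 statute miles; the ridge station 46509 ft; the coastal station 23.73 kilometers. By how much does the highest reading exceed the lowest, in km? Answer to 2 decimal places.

the valley station: 13.21 SM = 21.2594 km.
the ridge station: 46509 ft = 14.1759 km.
Spread: 23.7300 − 14.1759 = 9.55 km.

9.55 km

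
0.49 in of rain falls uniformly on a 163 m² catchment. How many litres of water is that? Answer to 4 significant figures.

Depth: 0.49 in × 25.4 = 12.446 mm.
1 mm over 1 m² is 1 L, so volume = 12.446 × 163 = 2028.698 L ≈ 2029 L.

2029 litres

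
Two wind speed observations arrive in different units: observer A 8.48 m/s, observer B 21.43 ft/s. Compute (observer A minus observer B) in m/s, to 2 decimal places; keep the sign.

1.95 m/s

observer B: 21.43 ft/s = 6.5319 m/s.
Difference: 8.4800 − 6.5319 = 1.95 m/s.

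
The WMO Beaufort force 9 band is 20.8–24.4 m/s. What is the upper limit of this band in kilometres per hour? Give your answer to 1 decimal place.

20.8–24.4 m/s × 3.6 = 74.9–87.8 km/h.

87.8 km/h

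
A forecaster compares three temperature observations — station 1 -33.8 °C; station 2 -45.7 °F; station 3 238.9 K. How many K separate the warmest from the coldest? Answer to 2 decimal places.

station 2: -45.7 °F = -43.167 °C.
station 3: 238.9 K = -34.250 °C.
Spread: (-33.800) − (-43.167) = 9.367 °C.

9.37 K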